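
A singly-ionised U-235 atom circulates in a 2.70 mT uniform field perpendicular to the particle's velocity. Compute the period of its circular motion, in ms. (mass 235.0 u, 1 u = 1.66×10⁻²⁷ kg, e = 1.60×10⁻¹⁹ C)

T ≈ 5.67 ms

The cyclotron period is independent of speed: T = 2πm/(qB).
T = 2π(3.90×10^-25) / [(1×1.60×10^-19)(2.70×10^-3)] = 5.67×10^-3 s.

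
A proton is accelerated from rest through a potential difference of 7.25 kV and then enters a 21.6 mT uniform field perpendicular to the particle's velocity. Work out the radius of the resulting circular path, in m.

The kinetic energy gained is K = qV = (1×1.60×10^-19)(7250) = 1.16×10^-15 J.
v = √(2K/m) = 1.18×10^6 m/s.
r = mv/(qB) = (1.67×10^-27)(1.18×10^6) / [(1×1.60×10^-19)(0.0216)] = 0.570 m.

r ≈ 0.570 m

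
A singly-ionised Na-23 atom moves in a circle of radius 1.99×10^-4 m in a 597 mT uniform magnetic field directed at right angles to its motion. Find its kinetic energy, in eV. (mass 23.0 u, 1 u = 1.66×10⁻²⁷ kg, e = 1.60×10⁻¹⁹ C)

v = qBr/m = (1×1.60×10^-19)(0.597)(1.99×10^-4) / (3.82×10^-26) = 498 m/s.
K = ½mv² = 0.5·(3.82×10^-26)·(498)² = 4.73×10^-21 J = 0.0296 eV.

K ≈ 0.0296 eV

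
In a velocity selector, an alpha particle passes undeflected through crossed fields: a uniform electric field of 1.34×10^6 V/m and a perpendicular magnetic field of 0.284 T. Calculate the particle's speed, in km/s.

For zero net force, qE = qvB, so v = E/B.
v = (1.34×10^6) / (0.284) = 4.72×10^6 m/s.

v ≈ 4720 km/s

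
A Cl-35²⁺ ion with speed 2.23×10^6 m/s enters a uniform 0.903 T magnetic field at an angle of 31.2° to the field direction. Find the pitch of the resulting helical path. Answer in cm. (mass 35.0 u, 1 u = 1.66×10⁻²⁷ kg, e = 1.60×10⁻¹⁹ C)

The velocity component along B is v∥ = v cos31.2° = 1.91×10^6 m/s.
The cyclotron period T = 2πm/(qB) = 1.26×10^-6 s is set by m, q, B alone.
Pitch = v∥·T = (1.91×10^6)(1.26×10^-6) = 2.41 m.

pitch ≈ 241 cm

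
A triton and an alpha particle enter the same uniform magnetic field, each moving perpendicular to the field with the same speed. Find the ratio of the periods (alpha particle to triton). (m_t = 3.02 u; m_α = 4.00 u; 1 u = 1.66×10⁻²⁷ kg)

T = 2πm/(qB) is independent of speed, so T₂/T₁ = (m₂/q₂)/(m₁/q₁).
T_{alpha particle}/T_{triton} = (6.64×10^-27/2e) / (5.01×10^-27/1e) = 0.662.

ratio ≈ 0.662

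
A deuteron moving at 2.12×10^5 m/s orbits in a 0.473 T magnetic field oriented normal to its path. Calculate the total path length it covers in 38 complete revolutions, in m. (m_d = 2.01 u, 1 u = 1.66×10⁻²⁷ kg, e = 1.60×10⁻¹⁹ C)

r = mv/(qB) = 9.35×10^-3 m, so one revolution covers 2πr = 0.0587 m.
In 38 revolutions: L = 38·2πr = 2.23 m.

L ≈ 2.23 m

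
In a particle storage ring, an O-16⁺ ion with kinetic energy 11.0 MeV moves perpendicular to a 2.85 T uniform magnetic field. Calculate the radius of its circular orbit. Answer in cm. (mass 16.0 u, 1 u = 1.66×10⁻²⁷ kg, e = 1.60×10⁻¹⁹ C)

Convert the energy: K = 11.0 MeV = 1.76×10^-12 J.
v = √(2K/m) = √(2·1.76×10^-12/2.66×10^-26) = 1.15×10^7 m/s.
r = mv/(qB) = (2.66×10^-26)(1.15×10^7) / [(1×1.60×10^-19)(2.85)] = 0.671 m.

r ≈ 67.1 cm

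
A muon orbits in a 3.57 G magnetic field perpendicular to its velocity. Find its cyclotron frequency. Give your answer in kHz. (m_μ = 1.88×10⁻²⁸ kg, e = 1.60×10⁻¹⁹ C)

f = qB/(2πm) = (1×1.60×10^-19)(3.57×10^-4) / [2π(1.88×10^-28)] = 4.84×10^4 Hz.

f ≈ 48.4 kHz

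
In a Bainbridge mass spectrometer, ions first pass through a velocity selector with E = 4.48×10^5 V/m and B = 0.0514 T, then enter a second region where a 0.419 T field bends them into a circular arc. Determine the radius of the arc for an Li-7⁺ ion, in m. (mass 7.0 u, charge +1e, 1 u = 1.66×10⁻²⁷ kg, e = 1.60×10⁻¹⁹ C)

The selector passes v = E/B = 4.48×10^5/0.0514 = 8.72×10^6 m/s.
In the deflection region, r = mv/(qB₂) = (1.16×10^-26)(8.72×10^6) / [(1×1.60×10^-19)(0.419)] = 1.51 m.

r ≈ 1.51 m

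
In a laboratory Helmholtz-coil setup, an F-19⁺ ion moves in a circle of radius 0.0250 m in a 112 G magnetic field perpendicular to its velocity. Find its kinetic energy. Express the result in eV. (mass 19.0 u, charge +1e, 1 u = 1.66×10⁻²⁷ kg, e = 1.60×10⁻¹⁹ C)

v = qBr/m = (1×1.60×10^-19)(0.0112)(0.0250) / (3.15×10^-26) = 1420 m/s.
K = ½mv² = 0.5·(3.15×10^-26)·(1420)² = 3.18×10^-20 J = 0.199 eV.

K ≈ 0.199 eV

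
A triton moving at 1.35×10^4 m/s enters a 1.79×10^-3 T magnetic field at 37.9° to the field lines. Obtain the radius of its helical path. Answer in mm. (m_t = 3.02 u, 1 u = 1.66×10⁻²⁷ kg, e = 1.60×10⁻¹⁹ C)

Only the perpendicular component v⊥ = v sin37.9° = 8290 m/s is bent by the field.
r = m v⊥ /(qB) = (5.01×10^-27)(8290) / [(1×1.60×10^-19)(1.79×10^-3)] = 0.145 m.

r ≈ 145 mm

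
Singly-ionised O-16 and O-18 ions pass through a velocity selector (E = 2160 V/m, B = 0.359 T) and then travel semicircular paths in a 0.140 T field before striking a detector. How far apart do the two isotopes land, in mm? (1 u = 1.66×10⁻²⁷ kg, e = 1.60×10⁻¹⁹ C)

Δd ≈ 1.78 mm

Both emerge at v = E/B₁ = 6020 m/s.
r = mv/(qB₂), so r₁ = 7.134×10^-3 m and r₂ = 8.026×10^-3 m, giving Δr = 8.92×10^-4 m.
After a semicircle each ion lands a diameter 2r from the entry slit, so the separation is 2Δr = 1.78×10^-3 m.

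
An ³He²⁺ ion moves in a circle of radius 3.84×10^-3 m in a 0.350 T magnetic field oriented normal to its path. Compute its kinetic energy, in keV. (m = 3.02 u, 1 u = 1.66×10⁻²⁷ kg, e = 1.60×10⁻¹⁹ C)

v = qBr/m = (2×1.60×10^-19)(0.350)(3.84×10^-3) / (5.01×10^-27) = 8.58×10^4 m/s.
K = ½mv² = 0.5·(5.01×10^-27)·(8.58×10^4)² = 1.84×10^-17 J = 0.115 keV.

K ≈ 0.115 keV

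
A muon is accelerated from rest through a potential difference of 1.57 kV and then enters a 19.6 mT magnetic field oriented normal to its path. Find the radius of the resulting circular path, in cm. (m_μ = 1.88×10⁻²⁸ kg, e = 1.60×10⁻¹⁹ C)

r ≈ 9.80 cm

The kinetic energy gained is K = qV = (1×1.60×10^-19)(1570) = 2.51×10^-16 J.
v = √(2K/m) = 1.63×10^6 m/s.
r = mv/(qB) = (1.88×10^-28)(1.63×10^6) / [(1×1.60×10^-19)(0.0196)] = 0.0980 m.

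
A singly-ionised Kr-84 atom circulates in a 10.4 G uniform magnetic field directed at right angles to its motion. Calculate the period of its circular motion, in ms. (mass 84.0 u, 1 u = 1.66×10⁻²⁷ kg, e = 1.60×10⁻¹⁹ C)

T ≈ 5.27 ms

The cyclotron period is independent of speed: T = 2πm/(qB).
T = 2π(1.39×10^-25) / [(1×1.60×10^-19)(1.04×10^-3)] = 5.27×10^-3 s.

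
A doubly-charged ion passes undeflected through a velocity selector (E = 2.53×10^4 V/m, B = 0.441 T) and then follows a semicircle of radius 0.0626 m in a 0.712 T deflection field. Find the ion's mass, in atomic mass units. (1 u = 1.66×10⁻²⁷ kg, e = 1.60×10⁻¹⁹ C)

m ≈ 150 u

v = E/B₁ = 5.74×10^4 m/s.
From r = mv/(qB₂), m = qB₂r/v = (2×1.60×10^-19)(0.712)(0.0626) / (5.74×10^4) = 2.49×10^-25 kg.
In atomic mass units: m = 2.49×10^-25 / 1.66×10^-27 = 150 u.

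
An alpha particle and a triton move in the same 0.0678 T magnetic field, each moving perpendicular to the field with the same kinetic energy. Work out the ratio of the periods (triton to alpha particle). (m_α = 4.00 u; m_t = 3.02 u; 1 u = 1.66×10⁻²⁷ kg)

ratio ≈ 1.51

T = 2πm/(qB) is independent of speed, so T₂/T₁ = (m₂/q₂)/(m₁/q₁).
T_{triton}/T_{alpha particle} = (5.01×10^-27/1e) / (6.64×10^-27/2e) = 1.51.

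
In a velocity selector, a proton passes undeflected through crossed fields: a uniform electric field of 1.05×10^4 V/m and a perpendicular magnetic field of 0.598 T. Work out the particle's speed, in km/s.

For zero net force, qE = qvB, so v = E/B.
v = (1.05×10^4) / (0.598) = 1.76×10^4 m/s.

v ≈ 17.6 km/s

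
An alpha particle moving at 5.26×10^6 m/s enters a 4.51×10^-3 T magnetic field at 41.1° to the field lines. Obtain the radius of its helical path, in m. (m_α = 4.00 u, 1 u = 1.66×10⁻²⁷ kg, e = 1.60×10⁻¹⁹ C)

r ≈ 15.9 m

Only the perpendicular component v⊥ = v sin41.1° = 3.46×10^6 m/s is bent by the field.
r = m v⊥ /(qB) = (6.64×10^-27)(3.46×10^6) / [(2×1.60×10^-19)(4.51×10^-3)] = 15.9 m.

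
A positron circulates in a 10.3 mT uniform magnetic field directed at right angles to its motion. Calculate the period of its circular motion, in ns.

The cyclotron period is independent of speed: T = 2πm/(qB).
T = 2π(9.11×10^-31) / [(1×1.60×10^-19)(0.0103)] = 3.47×10^-9 s.

T ≈ 3.47 ns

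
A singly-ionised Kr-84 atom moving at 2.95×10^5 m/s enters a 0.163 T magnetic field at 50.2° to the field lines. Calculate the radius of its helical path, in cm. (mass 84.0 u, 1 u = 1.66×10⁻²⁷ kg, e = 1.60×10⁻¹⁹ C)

Only the perpendicular component v⊥ = v sin50.2° = 2.27×10^5 m/s is bent by the field.
r = m v⊥ /(qB) = (1.39×10^-25)(2.27×10^5) / [(1×1.60×10^-19)(0.163)] = 1.21 m.

r ≈ 121 cm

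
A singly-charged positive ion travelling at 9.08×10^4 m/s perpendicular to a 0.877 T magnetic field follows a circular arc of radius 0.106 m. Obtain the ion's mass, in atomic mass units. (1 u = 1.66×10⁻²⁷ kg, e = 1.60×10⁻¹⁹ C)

qvB = mv²/r ⇒ m = qBr/v.
m = (1×1.60×10^-19)(0.877)(0.106) / (9.08×10^4) = 1.64×10^-25 kg = 98.7 u.

m ≈ 98.7 u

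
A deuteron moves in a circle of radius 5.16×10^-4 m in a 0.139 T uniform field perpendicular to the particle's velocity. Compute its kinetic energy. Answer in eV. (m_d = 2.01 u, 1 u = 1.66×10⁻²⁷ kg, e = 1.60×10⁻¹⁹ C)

K ≈ 0.123 eV

v = qBr/m = (1×1.60×10^-19)(0.139)(5.16×10^-4) / (3.34×10^-27) = 3440 m/s.
K = ½mv² = 0.5·(3.34×10^-27)·(3440)² = 1.97×10^-20 J = 0.123 eV.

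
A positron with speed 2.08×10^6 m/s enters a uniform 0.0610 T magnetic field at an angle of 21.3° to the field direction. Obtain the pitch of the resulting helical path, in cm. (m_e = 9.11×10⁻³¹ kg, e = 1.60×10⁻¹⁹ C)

The velocity component along B is v∥ = v cos21.3° = 1.94×10^6 m/s.
The cyclotron period T = 2πm/(qB) = 5.86×10^-10 s is set by m, q, B alone.
Pitch = v∥·T = (1.94×10^6)(5.86×10^-10) = 1.14×10^-3 m.

pitch ≈ 0.114 cm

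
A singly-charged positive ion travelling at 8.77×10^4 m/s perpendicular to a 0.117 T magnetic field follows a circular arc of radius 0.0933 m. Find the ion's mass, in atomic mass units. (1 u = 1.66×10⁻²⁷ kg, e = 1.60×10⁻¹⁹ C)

m ≈ 12.0 u

qvB = mv²/r ⇒ m = qBr/v.
m = (1×1.60×10^-19)(0.117)(0.0933) / (8.77×10^4) = 1.99×10^-26 kg = 12.0 u.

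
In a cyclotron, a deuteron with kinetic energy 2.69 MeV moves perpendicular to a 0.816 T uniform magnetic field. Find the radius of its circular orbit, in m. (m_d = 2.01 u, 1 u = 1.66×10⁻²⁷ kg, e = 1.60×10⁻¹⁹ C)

Convert the energy: K = 2.69 MeV = 4.30×10^-13 J.
v = √(2K/m) = √(2·4.30×10^-13/3.34×10^-27) = 1.61×10^7 m/s.
r = mv/(qB) = (3.34×10^-27)(1.61×10^7) / [(1×1.60×10^-19)(0.816)] = 0.410 m.

r ≈ 0.410 m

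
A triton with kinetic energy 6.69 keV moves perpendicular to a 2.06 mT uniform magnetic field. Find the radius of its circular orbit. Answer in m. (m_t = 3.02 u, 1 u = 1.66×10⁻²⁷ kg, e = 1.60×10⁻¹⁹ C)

Convert the energy: K = 6.69 keV = 1.07×10^-15 J.
v = √(2K/m) = √(2·1.07×10^-15/5.01×10^-27) = 6.53×10^5 m/s.
r = mv/(qB) = (5.01×10^-27)(6.53×10^5) / [(1×1.60×10^-19)(2.06×10^-3)] = 9.94 m.

r ≈ 9.94 m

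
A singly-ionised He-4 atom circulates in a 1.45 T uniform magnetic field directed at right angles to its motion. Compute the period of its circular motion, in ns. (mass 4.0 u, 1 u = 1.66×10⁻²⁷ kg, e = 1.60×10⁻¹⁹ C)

The cyclotron period is independent of speed: T = 2πm/(qB).
T = 2π(6.64×10^-27) / [(1×1.60×10^-19)(1.45)] = 1.80×10^-7 s.

T ≈ 180 ns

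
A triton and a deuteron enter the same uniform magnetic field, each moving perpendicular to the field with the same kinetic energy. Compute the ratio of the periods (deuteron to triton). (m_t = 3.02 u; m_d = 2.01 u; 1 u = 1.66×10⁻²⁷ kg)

T = 2πm/(qB) is independent of speed, so T₂/T₁ = (m₂/q₂)/(m₁/q₁).
T_{deuteron}/T_{triton} = (3.34×10^-27/1e) / (5.01×10^-27/1e) = 0.666.

ratio ≈ 0.666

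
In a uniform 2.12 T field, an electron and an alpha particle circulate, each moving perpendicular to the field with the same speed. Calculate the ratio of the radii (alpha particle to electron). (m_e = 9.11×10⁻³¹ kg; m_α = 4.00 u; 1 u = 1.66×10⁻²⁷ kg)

ratio ≈ 3640

r = mv/(qB) ⇒ at equal v, r ∝ m/q.
r_{alpha particle}/r_{electron} = 3640.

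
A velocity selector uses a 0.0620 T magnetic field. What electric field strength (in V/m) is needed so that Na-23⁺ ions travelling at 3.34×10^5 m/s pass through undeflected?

qE = qvB ⇒ E = vB = (3.34×10^5)(0.0620) = 2.07×10^4 V/m.

E ≈ 2.07×10^4 V/m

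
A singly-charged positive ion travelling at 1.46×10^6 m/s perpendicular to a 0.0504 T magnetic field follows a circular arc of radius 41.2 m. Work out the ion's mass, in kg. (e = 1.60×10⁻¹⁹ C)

qvB = mv²/r ⇒ m = qBr/v.
m = (1×1.60×10^-19)(0.0504)(41.2) / (1.46×10^6) = 2.28×10^-25 kg.

m ≈ 2.28×10^-25 kg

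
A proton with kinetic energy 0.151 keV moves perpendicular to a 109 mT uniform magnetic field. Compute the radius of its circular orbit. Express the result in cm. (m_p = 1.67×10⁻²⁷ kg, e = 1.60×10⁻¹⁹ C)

r ≈ 1.63 cm

Convert the energy: K = 0.151 keV = 2.42×10^-17 J.
v = √(2K/m) = √(2·2.42×10^-17/1.67×10^-27) = 1.70×10^5 m/s.
r = mv/(qB) = (1.67×10^-27)(1.70×10^5) / [(1×1.60×10^-19)(0.109)] = 0.0163 m.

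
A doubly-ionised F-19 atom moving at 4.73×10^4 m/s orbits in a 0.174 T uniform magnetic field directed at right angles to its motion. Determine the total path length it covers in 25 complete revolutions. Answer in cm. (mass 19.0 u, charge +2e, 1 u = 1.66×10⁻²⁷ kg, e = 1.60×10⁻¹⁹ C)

r = mv/(qB) = 0.0268 m, so one revolution covers 2πr = 0.168 m.
In 25 revolutions: L = 25·2πr = 4.21 m.

L ≈ 421 cm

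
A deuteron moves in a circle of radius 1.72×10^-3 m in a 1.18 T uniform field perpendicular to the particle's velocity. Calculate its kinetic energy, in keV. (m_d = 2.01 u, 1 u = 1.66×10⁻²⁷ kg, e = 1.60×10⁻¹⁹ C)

K ≈ 0.0988 keV

v = qBr/m = (1×1.60×10^-19)(1.18)(1.72×10^-3) / (3.34×10^-27) = 9.73×10^4 m/s.
K = ½mv² = 0.5·(3.34×10^-27)·(9.73×10^4)² = 1.58×10^-17 J = 0.0988 keV.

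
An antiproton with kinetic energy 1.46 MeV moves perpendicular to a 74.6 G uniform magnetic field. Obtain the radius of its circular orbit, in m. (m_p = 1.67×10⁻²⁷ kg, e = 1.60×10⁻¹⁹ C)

r ≈ 23.4 m

Convert the energy: K = 1.46 MeV = 2.34×10^-13 J.
v = √(2K/m) = √(2·2.34×10^-13/1.67×10^-27) = 1.67×10^7 m/s.
r = mv/(qB) = (1.67×10^-27)(1.67×10^7) / [(1×1.60×10^-19)(7.46×10^-3)] = 23.4 m.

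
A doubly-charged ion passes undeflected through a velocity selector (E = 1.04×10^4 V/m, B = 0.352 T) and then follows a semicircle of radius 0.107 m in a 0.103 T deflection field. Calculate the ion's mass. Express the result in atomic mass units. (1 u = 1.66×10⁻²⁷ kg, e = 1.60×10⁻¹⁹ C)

m ≈ 71.9 u

v = E/B₁ = 2.95×10^4 m/s.
From r = mv/(qB₂), m = qB₂r/v = (2×1.60×10^-19)(0.103)(0.107) / (2.95×10^4) = 1.19×10^-25 kg.
In atomic mass units: m = 1.19×10^-25 / 1.66×10^-27 = 71.9 u.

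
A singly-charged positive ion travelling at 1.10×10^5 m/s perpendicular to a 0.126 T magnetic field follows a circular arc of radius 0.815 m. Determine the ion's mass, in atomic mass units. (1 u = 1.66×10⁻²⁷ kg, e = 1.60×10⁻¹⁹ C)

m ≈ 90.0 u

qvB = mv²/r ⇒ m = qBr/v.
m = (1×1.60×10^-19)(0.126)(0.815) / (1.10×10^5) = 1.49×10^-25 kg = 90.0 u.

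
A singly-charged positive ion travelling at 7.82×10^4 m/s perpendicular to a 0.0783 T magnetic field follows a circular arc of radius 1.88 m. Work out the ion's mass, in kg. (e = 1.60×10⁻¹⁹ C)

qvB = mv²/r ⇒ m = qBr/v.
m = (1×1.60×10^-19)(0.0783)(1.88) / (7.82×10^4) = 3.01×10^-25 kg.

m ≈ 3.01×10^-25 kg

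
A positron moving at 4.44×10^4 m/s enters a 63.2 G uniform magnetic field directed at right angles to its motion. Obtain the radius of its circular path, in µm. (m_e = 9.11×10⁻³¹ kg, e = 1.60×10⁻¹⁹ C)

The magnetic force provides the centripetal force: qvB = mv²/r, so r = mv/(qB).
r = (9.11×10^-31 kg)(4.44×10^4 m/s) / [(1×1.60×10^-19 C)(6.32×10^-3 T)] = 4.00×10^-5 m.

r ≈ 40.0 µm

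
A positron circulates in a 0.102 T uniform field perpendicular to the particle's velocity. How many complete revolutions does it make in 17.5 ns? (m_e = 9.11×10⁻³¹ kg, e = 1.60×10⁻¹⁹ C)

N = 49

T = 2πm/(qB) = 2π(9.11×10^-31) / [(1×1.60×10^-19)(0.102)] = 3.5073×10^-10 s.
N = t/T = 1.75×10^-8 / 3.5073×10^-10 ≈ 49.90, so 49 complete revolutions.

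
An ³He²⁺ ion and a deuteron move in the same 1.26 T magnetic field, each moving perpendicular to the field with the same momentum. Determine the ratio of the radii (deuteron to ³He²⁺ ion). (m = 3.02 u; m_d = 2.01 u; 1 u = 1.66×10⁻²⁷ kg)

r = p/(qB) ⇒ at equal p, r ∝ 1/q.
r_{deuteron}/r_{³He²⁺ ion} = 2.00.

ratio ≈ 2.00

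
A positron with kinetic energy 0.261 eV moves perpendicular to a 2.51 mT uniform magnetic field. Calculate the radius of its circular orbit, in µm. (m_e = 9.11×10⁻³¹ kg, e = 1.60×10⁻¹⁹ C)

Convert the energy: K = 0.261 eV = 4.18×10^-20 J.
v = √(2K/m) = √(2·4.18×10^-20/9.11×10^-31) = 3.03×10^5 m/s.
r = mv/(qB) = (9.11×10^-31)(3.03×10^5) / [(1×1.60×10^-19)(2.51×10^-3)] = 6.87×10^-4 m.

r ≈ 687 µm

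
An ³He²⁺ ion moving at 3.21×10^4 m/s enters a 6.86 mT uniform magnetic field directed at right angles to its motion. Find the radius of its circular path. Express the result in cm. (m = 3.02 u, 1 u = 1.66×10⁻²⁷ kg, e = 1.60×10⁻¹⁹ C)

r ≈ 7.33 cm

The magnetic force provides the centripetal force: qvB = mv²/r, so r = mv/(qB).
r = (5.01×10^-27 kg)(3.21×10^4 m/s) / [(2×1.60×10^-19 C)(6.86×10^-3 T)] = 0.0733 m.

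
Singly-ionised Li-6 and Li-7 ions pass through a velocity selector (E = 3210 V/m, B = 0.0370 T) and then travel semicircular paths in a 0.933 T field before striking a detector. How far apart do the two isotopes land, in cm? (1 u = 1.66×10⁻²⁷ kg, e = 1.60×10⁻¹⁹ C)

Both emerge at v = E/B₁ = 8.68×10^4 m/s.
r = mv/(qB₂), so r₁ = 5.788×10^-3 m and r₂ = 6.753×10^-3 m, giving Δr = 9.65×10^-4 m.
After a semicircle each ion lands a diameter 2r from the entry slit, so the separation is 2Δr = 1.93×10^-3 m.

Δd ≈ 0.193 cm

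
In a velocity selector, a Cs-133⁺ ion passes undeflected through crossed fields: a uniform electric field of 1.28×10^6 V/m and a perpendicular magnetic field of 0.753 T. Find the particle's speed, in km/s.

v ≈ 1700 km/s

For zero net force, qE = qvB, so v = E/B.
v = (1.28×10^6) / (0.753) = 1.70×10^6 m/s.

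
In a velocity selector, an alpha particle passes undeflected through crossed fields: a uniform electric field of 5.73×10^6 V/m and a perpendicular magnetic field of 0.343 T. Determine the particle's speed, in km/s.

v ≈ 16700 km/s

For zero net force, qE = qvB, so v = E/B.
v = (5.73×10^6) / (0.343) = 1.67×10^7 m/s.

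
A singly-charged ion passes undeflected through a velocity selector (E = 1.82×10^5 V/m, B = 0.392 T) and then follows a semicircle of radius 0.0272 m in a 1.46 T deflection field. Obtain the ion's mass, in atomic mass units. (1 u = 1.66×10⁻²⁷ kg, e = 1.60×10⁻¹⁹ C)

m ≈ 8.24 u

v = E/B₁ = 4.64×10^5 m/s.
From r = mv/(qB₂), m = qB₂r/v = (1×1.60×10^-19)(1.46)(0.0272) / (4.64×10^5) = 1.37×10^-26 kg.
In atomic mass units: m = 1.37×10^-26 / 1.66×10^-27 = 8.24 u.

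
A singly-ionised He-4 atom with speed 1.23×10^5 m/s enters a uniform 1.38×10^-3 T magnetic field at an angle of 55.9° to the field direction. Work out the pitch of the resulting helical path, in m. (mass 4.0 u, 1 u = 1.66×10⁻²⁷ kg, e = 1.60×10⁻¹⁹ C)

pitch ≈ 13.0 m

The velocity component along B is v∥ = v cos55.9° = 6.90×10^4 m/s.
The cyclotron period T = 2πm/(qB) = 1.89×10^-4 s is set by m, q, B alone.
Pitch = v∥·T = (6.90×10^4)(1.89×10^-4) = 13.0 m.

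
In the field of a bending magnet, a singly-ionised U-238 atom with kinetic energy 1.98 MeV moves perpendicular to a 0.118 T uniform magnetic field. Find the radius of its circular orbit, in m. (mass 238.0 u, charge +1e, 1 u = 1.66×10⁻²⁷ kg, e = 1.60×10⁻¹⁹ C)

r ≈ 26.5 m

Convert the energy: K = 1.98 MeV = 3.17×10^-13 J.
v = √(2K/m) = √(2·3.17×10^-13/3.95×10^-25) = 1.27×10^6 m/s.
r = mv/(qB) = (3.95×10^-25)(1.27×10^6) / [(1×1.60×10^-19)(0.118)] = 26.5 m.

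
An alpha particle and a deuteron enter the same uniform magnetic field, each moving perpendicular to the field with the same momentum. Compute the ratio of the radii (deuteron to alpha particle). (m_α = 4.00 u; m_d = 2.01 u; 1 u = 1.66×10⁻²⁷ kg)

r = p/(qB) ⇒ at equal p, r ∝ 1/q.
r_{deuteron}/r_{alpha particle} = 2.00.

ratio ≈ 2.00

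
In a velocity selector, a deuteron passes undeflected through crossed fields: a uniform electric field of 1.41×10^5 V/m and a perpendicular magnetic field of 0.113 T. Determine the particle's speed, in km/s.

For zero net force, qE = qvB, so v = E/B.
v = (1.41×10^5) / (0.113) = 1.25×10^6 m/s.

v ≈ 1250 km/s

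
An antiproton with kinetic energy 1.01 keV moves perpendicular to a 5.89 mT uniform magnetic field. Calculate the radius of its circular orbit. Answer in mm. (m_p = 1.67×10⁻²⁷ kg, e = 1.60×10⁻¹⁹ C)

Convert the energy: K = 1.01 keV = 1.62×10^-16 J.
v = √(2K/m) = √(2·1.62×10^-16/1.67×10^-27) = 4.40×10^5 m/s.
r = mv/(qB) = (1.67×10^-27)(4.40×10^5) / [(1×1.60×10^-19)(5.89×10^-3)] = 0.780 m.

r ≈ 780 mm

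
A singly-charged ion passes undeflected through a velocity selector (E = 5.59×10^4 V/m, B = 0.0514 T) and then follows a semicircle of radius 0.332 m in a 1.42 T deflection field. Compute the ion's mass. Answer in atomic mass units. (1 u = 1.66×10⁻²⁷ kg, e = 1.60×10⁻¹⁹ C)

v = E/B₁ = 1.09×10^6 m/s.
From r = mv/(qB₂), m = qB₂r/v = (1×1.60×10^-19)(1.42)(0.332) / (1.09×10^6) = 6.94×10^-26 kg.
In atomic mass units: m = 6.94×10^-26 / 1.66×10^-27 = 41.8 u.

m ≈ 41.8 u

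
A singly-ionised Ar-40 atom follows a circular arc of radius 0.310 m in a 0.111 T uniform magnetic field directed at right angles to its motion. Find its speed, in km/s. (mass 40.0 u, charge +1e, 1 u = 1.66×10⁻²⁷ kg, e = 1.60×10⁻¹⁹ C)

v ≈ 82.9 km/s

From qvB = mv²/r, v = qBr/m.
v = (1×1.60×10^-19)(0.111)(0.310) / (6.64×10^-26) = 8.29×10^4 m/s.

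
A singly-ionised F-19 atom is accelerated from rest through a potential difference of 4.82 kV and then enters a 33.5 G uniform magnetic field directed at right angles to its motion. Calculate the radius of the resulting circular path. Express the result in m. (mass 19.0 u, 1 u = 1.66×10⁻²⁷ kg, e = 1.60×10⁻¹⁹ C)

r ≈ 13.0 m

The kinetic energy gained is K = qV = (1×1.60×10^-19)(4820) = 7.71×10^-16 J.
v = √(2K/m) = 2.21×10^5 m/s.
r = mv/(qB) = (3.15×10^-26)(2.21×10^5) / [(1×1.60×10^-19)(3.35×10^-3)] = 13.0 m.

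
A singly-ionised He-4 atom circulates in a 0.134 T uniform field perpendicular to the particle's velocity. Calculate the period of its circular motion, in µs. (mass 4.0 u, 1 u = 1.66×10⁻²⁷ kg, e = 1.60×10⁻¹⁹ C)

The cyclotron period is independent of speed: T = 2πm/(qB).
T = 2π(6.64×10^-27) / [(1×1.60×10^-19)(0.134)] = 1.95×10^-6 s.

T ≈ 1.95 µs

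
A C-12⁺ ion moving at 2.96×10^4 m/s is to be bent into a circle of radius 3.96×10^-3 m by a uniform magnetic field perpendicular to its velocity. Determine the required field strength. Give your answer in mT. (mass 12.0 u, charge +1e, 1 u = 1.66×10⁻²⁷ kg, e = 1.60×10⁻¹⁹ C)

B ≈ 931 mT

qvB = mv²/r gives B = mv/(qr).
B = (1.99×10^-26)(2.96×10^4) / [(1×1.60×10^-19)(3.96×10^-3)] = 0.931 T.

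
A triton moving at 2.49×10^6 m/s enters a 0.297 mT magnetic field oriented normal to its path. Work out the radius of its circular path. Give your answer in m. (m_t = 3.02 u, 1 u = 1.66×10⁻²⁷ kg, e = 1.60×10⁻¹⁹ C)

The magnetic force provides the centripetal force: qvB = mv²/r, so r = mv/(qB).
r = (5.01×10^-27 kg)(2.49×10^6 m/s) / [(1×1.60×10^-19 C)(2.97×10^-4 T)] = 263 m.

r ≈ 263 m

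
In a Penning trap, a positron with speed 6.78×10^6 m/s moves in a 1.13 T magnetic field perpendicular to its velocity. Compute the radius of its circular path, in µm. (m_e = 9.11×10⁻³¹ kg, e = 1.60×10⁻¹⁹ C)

r ≈ 34.2 µm

The magnetic force provides the centripetal force: qvB = mv²/r, so r = mv/(qB).
r = (9.11×10^-31 kg)(6.78×10^6 m/s) / [(1×1.60×10^-19 C)(1.13 T)] = 3.42×10^-5 m.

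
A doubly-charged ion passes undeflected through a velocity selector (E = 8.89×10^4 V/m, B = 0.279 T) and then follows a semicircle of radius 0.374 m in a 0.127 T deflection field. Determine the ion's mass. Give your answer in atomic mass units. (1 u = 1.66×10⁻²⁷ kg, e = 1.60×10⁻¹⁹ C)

m ≈ 28.7 u

v = E/B₁ = 3.19×10^5 m/s.
From r = mv/(qB₂), m = qB₂r/v = (2×1.60×10^-19)(0.127)(0.374) / (3.19×10^5) = 4.77×10^-26 kg.
In atomic mass units: m = 4.77×10^-26 / 1.66×10^-27 = 28.7 u.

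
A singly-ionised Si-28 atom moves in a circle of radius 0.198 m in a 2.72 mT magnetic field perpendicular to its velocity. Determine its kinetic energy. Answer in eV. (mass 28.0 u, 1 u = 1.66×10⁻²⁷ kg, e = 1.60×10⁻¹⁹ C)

K ≈ 0.499 eV

v = qBr/m = (1×1.60×10^-19)(2.72×10^-3)(0.198) / (4.65×10^-26) = 1850 m/s.
K = ½mv² = 0.5·(4.65×10^-26)·(1850)² = 7.99×10^-20 J = 0.499 eV.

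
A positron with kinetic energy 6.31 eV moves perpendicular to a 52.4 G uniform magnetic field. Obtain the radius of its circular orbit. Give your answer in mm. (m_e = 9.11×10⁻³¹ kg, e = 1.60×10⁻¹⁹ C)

r ≈ 1.62 mm

Convert the energy: K = 6.31 eV = 1.01×10^-18 J.
v = √(2K/m) = √(2·1.01×10^-18/9.11×10^-31) = 1.49×10^6 m/s.
r = mv/(qB) = (9.11×10^-31)(1.49×10^6) / [(1×1.60×10^-19)(5.24×10^-3)] = 1.62×10^-3 m.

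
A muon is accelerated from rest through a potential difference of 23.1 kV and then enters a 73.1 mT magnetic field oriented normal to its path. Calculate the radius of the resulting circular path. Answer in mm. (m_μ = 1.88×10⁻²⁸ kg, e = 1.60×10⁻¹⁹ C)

The kinetic energy gained is K = qV = (1×1.60×10^-19)(2.31×10^4) = 3.70×10^-15 J.
v = √(2K/m) = 6.27×10^6 m/s.
r = mv/(qB) = (1.88×10^-28)(6.27×10^6) / [(1×1.60×10^-19)(0.0731)] = 0.101 m.

r ≈ 101 mm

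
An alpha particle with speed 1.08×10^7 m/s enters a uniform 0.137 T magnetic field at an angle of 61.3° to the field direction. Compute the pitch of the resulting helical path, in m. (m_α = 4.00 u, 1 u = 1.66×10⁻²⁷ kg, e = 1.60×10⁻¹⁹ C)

pitch ≈ 4.94 m

The velocity component along B is v∥ = v cos61.3° = 5.19×10^6 m/s.
The cyclotron period T = 2πm/(qB) = 9.52×10^-7 s is set by m, q, B alone.
Pitch = v∥·T = (5.19×10^6)(9.52×10^-7) = 4.94 m.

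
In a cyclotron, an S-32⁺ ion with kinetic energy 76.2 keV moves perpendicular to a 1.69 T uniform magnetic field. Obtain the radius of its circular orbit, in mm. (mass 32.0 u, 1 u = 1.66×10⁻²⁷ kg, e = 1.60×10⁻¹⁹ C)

Convert the energy: K = 76.2 keV = 1.22×10^-14 J.
v = √(2K/m) = √(2·1.22×10^-14/5.31×10^-26) = 6.78×10^5 m/s.
r = mv/(qB) = (5.31×10^-26)(6.78×10^5) / [(1×1.60×10^-19)(1.69)] = 0.133 m.

r ≈ 133 mm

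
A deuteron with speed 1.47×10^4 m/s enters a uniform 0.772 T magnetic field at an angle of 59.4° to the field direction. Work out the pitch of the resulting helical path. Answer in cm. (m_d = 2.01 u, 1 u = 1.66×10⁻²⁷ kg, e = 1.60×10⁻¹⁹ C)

pitch ≈ 0.127 cm

The velocity component along B is v∥ = v cos59.4° = 7480 m/s.
The cyclotron period T = 2πm/(qB) = 1.70×10^-7 s is set by m, q, B alone.
Pitch = v∥·T = (7480)(1.70×10^-7) = 1.27×10^-3 m.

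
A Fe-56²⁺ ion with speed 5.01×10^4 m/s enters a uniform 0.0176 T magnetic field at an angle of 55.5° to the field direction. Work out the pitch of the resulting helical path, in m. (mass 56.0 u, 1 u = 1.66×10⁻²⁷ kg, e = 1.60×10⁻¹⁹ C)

pitch ≈ 2.94 m

The velocity component along B is v∥ = v cos55.5° = 2.84×10^4 m/s.
The cyclotron period T = 2πm/(qB) = 1.04×10^-4 s is set by m, q, B alone.
Pitch = v∥·T = (2.84×10^4)(1.04×10^-4) = 2.94 m.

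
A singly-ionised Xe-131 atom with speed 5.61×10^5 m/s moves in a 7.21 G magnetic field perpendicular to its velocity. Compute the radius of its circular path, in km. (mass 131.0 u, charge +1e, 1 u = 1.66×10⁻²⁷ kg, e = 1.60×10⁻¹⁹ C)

r ≈ 1.06 km

The magnetic force provides the centripetal force: qvB = mv²/r, so r = mv/(qB).
r = (2.17×10^-25 kg)(5.61×10^5 m/s) / [(1×1.60×10^-19 C)(7.21×10^-4 T)] = 1060 m.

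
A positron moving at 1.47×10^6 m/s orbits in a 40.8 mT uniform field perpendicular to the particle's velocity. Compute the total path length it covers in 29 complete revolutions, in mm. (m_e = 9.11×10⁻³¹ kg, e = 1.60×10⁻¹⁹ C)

L ≈ 37.4 mm

r = mv/(qB) = 2.05×10^-4 m, so one revolution covers 2πr = 1.29×10^-3 m.
In 29 revolutions: L = 29·2πr = 0.0374 m.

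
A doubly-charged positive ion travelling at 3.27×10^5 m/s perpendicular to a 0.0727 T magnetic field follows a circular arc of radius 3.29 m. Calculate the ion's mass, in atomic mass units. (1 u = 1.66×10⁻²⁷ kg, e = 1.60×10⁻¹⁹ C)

qvB = mv²/r ⇒ m = qBr/v.
m = (2×1.60×10^-19)(0.0727)(3.29) / (3.27×10^5) = 2.34×10^-25 kg = 141 u.

m ≈ 141 u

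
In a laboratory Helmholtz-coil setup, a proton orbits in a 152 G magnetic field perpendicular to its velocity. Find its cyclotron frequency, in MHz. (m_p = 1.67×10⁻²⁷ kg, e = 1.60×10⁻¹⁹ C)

f ≈ 0.232 MHz

f = qB/(2πm) = (1×1.60×10^-19)(0.0152) / [2π(1.67×10^-27)] = 2.32×10^5 Hz.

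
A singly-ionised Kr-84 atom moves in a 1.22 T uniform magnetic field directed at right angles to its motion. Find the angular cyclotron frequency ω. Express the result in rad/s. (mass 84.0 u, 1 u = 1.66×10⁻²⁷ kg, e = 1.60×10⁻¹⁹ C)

ω = qB/m = (1×1.60×10^-19)(1.22) / (1.39×10^-25) = 1.40×10^6 rad/s.

ω ≈ 1.40×10^6 rad/s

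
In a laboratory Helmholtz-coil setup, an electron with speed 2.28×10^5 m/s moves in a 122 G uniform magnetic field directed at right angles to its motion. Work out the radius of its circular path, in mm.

The magnetic force provides the centripetal force: qvB = mv²/r, so r = mv/(qB).
r = (9.11×10^-31 kg)(2.28×10^5 m/s) / [(1×1.60×10^-19 C)(0.0122 T)] = 1.06×10^-4 m.

r ≈ 0.106 mm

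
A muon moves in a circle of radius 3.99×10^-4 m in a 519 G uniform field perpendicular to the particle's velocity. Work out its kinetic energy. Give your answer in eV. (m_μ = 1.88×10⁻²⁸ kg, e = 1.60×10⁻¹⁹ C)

v = qBr/m = (1×1.60×10^-19)(0.0519)(3.99×10^-4) / (1.88×10^-28) = 1.76×10^4 m/s.
K = ½mv² = 0.5·(1.88×10^-28)·(1.76×10^4)² = 2.92×10^-20 J = 0.182 eV.

K ≈ 0.182 eV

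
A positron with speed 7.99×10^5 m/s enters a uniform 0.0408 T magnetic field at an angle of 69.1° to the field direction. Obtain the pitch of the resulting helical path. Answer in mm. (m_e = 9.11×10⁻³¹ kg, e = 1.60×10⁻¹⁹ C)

pitch ≈ 0.250 mm

The velocity component along B is v∥ = v cos69.1° = 2.85×10^5 m/s.
The cyclotron period T = 2πm/(qB) = 8.77×10^-10 s is set by m, q, B alone.
Pitch = v∥·T = (2.85×10^5)(8.77×10^-10) = 2.50×10^-4 m.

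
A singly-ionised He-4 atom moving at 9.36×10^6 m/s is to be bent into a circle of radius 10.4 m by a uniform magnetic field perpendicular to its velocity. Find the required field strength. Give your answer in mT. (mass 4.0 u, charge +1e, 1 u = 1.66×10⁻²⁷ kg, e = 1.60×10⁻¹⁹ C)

B ≈ 37.4 mT

qvB = mv²/r gives B = mv/(qr).
B = (6.64×10^-27)(9.36×10^6) / [(1×1.60×10^-19)(10.4)] = 0.0374 T.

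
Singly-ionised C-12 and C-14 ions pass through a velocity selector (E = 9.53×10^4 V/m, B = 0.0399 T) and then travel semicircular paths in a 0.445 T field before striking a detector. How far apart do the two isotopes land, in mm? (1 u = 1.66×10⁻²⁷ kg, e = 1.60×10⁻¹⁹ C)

Δd ≈ 223 mm

Both emerge at v = E/B₁ = 2.39×10^6 m/s.
r = mv/(qB₂), so r₁ = 0.668 m and r₂ = 0.780 m, giving Δr = 0.111 m.
After a semicircle each ion lands a diameter 2r from the entry slit, so the separation is 2Δr = 0.223 m.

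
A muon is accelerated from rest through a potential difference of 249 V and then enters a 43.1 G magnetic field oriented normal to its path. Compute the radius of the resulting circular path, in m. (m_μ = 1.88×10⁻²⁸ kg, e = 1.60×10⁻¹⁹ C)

r ≈ 0.177 m

The kinetic energy gained is K = qV = (1×1.60×10^-19)(249) = 3.98×10^-17 J.
v = √(2K/m) = 6.51×10^5 m/s.
r = mv/(qB) = (1.88×10^-28)(6.51×10^5) / [(1×1.60×10^-19)(4.31×10^-3)] = 0.177 m.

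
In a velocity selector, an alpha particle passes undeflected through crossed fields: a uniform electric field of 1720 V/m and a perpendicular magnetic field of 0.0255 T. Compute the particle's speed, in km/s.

For zero net force, qE = qvB, so v = E/B.
v = (1720) / (0.0255) = 6.75×10^4 m/s.

v ≈ 67.5 km/s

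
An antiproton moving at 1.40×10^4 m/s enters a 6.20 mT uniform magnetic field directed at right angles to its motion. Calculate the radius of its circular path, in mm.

r ≈ 23.6 mm

The magnetic force provides the centripetal force: qvB = mv²/r, so r = mv/(qB).
r = (1.67×10^-27 kg)(1.40×10^4 m/s) / [(1×1.60×10^-19 C)(6.20×10^-3 T)] = 0.0236 m.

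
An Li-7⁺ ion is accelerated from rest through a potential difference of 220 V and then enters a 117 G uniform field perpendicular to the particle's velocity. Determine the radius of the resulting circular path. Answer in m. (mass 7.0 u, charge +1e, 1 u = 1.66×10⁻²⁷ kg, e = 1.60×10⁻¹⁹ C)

The kinetic energy gained is K = qV = (1×1.60×10^-19)(220) = 3.52×10^-17 J.
v = √(2K/m) = 7.78×10^4 m/s.
r = mv/(qB) = (1.16×10^-26)(7.78×10^4) / [(1×1.60×10^-19)(0.0117)] = 0.483 m.

r ≈ 0.483 m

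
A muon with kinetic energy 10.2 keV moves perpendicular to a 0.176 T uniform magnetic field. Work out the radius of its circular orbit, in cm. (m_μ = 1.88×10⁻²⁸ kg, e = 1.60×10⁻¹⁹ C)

Convert the energy: K = 10.2 keV = 1.63×10^-15 J.
v = √(2K/m) = √(2·1.63×10^-15/1.88×10^-28) = 4.17×10^6 m/s.
r = mv/(qB) = (1.88×10^-28)(4.17×10^6) / [(1×1.60×10^-19)(0.176)] = 0.0278 m.

r ≈ 2.78 cm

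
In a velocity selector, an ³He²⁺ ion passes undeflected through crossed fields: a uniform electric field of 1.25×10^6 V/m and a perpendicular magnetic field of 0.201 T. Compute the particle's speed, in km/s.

For zero net force, qE = qvB, so v = E/B.
v = (1.25×10^6) / (0.201) = 6.22×10^6 m/s.

v ≈ 6220 km/s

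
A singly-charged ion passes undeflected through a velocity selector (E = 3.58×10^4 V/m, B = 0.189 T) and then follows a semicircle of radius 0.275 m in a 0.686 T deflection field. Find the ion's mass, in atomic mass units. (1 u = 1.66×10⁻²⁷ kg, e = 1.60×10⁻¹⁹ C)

v = E/B₁ = 1.89×10^5 m/s.
From r = mv/(qB₂), m = qB₂r/v = (1×1.60×10^-19)(0.686)(0.275) / (1.89×10^5) = 1.59×10^-25 kg.
In atomic mass units: m = 1.59×10^-25 / 1.66×10^-27 = 96.0 u.

m ≈ 96.0 u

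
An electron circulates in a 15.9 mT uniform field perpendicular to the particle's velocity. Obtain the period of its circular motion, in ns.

T ≈ 2.25 ns

The cyclotron period is independent of speed: T = 2πm/(qB).
T = 2π(9.11×10^-31) / [(1×1.60×10^-19)(0.0159)] = 2.25×10^-9 s.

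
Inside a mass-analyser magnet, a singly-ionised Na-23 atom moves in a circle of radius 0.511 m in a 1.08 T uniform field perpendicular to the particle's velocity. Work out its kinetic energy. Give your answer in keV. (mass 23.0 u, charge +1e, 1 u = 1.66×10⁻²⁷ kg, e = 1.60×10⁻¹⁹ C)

v = qBr/m = (1×1.60×10^-19)(1.08)(0.511) / (3.82×10^-26) = 2.31×10^6 m/s.
K = ½mv² = 0.5·(3.82×10^-26)·(2.31×10^6)² = 1.02×10^-13 J = 638 keV.

K ≈ 638 keV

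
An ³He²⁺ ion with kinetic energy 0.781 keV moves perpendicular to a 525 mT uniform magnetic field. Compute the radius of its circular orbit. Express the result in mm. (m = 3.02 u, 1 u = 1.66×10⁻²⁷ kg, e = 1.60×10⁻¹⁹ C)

Convert the energy: K = 0.781 keV = 1.25×10^-16 J.
v = √(2K/m) = √(2·1.25×10^-16/5.01×10^-27) = 2.23×10^5 m/s.
r = mv/(qB) = (5.01×10^-27)(2.23×10^5) / [(2×1.60×10^-19)(0.525)] = 6.66×10^-3 m.

r ≈ 6.66 mm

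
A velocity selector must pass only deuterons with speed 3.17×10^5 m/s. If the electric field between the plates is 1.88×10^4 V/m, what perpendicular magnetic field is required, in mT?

B ≈ 59.3 mT

qE = qvB ⇒ B = E/v = (1.88×10^4) / (3.17×10^5) = 0.0593 T.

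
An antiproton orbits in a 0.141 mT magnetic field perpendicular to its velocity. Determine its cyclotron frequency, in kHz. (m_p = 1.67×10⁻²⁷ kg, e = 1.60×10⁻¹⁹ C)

f = qB/(2πm) = (1×1.60×10^-19)(1.41×10^-4) / [2π(1.67×10^-27)] = 2150 Hz.

f ≈ 2.15 kHz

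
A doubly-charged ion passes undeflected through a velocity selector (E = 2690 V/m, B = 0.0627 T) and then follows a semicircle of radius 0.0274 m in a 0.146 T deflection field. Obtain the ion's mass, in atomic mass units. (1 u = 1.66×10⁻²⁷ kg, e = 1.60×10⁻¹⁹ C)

m ≈ 18.0 u

v = E/B₁ = 4.29×10^4 m/s.
From r = mv/(qB₂), m = qB₂r/v = (2×1.60×10^-19)(0.146)(0.0274) / (4.29×10^4) = 2.98×10^-26 kg.
In atomic mass units: m = 2.98×10^-26 / 1.66×10^-27 = 18.0 u.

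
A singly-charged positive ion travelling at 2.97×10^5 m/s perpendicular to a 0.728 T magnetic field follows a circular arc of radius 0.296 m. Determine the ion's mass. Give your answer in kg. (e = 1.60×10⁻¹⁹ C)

qvB = mv²/r ⇒ m = qBr/v.
m = (1×1.60×10^-19)(0.728)(0.296) / (2.97×10^5) = 1.16×10^-25 kg.

m ≈ 1.16×10^-25 kg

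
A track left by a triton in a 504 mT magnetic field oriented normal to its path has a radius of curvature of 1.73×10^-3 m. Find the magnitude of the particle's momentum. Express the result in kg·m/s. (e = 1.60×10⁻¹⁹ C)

Since qvB = mv²/r, the momentum p = mv = qBr.
p = (1×1.60×10^-19)(0.504)(1.73×10^-3) = 1.40×10^-22 kg·m/s.

p ≈ 1.40×10^-22 kg·m/s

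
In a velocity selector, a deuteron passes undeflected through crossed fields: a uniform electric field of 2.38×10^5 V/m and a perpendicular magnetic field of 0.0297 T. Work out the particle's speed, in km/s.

v ≈ 8010 km/s

For zero net force, qE = qvB, so v = E/B.
v = (2.38×10^5) / (0.0297) = 8.01×10^6 m/s.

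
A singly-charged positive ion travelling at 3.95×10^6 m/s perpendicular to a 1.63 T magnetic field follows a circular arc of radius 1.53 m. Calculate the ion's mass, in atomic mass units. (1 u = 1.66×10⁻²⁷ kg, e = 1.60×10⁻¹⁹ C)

m ≈ 60.9 u

qvB = mv²/r ⇒ m = qBr/v.
m = (1×1.60×10^-19)(1.63)(1.53) / (3.95×10^6) = 1.01×10^-25 kg = 60.9 u.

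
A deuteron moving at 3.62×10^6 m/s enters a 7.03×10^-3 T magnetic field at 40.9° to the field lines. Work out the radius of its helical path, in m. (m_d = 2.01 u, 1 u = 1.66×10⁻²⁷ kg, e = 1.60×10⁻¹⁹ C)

Only the perpendicular component v⊥ = v sin40.9° = 2.37×10^6 m/s is bent by the field.
r = m v⊥ /(qB) = (3.34×10^-27)(2.37×10^6) / [(1×1.60×10^-19)(7.03×10^-3)] = 7.03 m.

r ≈ 7.03 m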